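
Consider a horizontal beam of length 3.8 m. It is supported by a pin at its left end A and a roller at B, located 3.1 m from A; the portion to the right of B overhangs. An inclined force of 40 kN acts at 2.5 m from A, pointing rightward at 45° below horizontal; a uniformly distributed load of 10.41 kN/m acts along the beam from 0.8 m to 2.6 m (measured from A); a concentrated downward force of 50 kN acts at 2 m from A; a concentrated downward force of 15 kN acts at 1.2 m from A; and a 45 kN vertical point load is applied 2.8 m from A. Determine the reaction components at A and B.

Resultant of the distributed load: 10.41 × 1.8 = 18.738 kN at 1.7 m from A.
ΣM about A: B_y·3.1 − 40·sin45°·2.5 − (10.41·1.8)·1.7 − 50·2 − 15·1.2 − 45·2.8 = 0 → B_y = 346.565/3.1 = 111.795 ≈ 111.8 kN.
ΣF_y = 0: A_y + 111.795 − 40·sin45° − 10.41·1.8 − 50 − 15 − 45 = 0 → A_y = 45.23 kN.
ΣF_x = 0: A_x + 40·cos45° = 0 → A_x = -28.28 kN.

A_x = -28.28 kN, A_y = 45.23 kN, B_y = 111.8 kN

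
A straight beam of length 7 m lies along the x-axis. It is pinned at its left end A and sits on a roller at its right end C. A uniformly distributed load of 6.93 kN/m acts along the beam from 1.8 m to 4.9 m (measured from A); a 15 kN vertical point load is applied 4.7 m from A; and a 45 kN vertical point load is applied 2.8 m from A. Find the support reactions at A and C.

Resultant of the distributed load: 6.93 × 3.1 = 21.483 kN at 3.35 m from A.
ΣM about A: C_y·7 − (6.93·3.1)·3.35 − 15·4.7 − 45·2.8 = 0 → C_y = 268.46805/7 = 38.3526 ≈ 38.35 kN.
ΣF_y = 0: A_y + 38.3526 − 6.93·3.1 − 15 − 45 = 0 → A_y = 43.13 kN.
ΣF_x = 0: no horizontal applied forces, so A_x = 0.

A_x = 0, A_y = 43.13 kN, C_y = 38.35 kN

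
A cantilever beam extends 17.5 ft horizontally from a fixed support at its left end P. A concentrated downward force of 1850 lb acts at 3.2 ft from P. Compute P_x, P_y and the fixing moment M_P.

P_x = 0, P_y = 1850 lb, M_P = 5920 lb·ft

ΣF_x = 0: P_x = 0.
ΣF_y = 0: P_y − 1850 = 0 → P_y = 1850 lb.
ΣM about P: M_P − 1850·3.2 = 0 → M_P = 5920 lb·ft.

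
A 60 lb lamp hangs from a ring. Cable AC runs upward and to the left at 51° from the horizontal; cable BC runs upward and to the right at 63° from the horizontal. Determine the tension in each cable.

T_AC = 29.82 lb, T_BC = 41.33 lb

ΣF_x = 0: −T_AC·cos51° + T_BC·cos63° = 0 → T_BC = 1.3862·T_AC.
ΣF_y = 0: T_AC·sin51° + T_BC·sin63° = 60.
Substitute: T_AC·(0.777146 + 1.3862·0.891007) = 60 → T_AC = 29.8172 ≈ 29.82 lb.
Then T_BC = 1.3862 × 29.8172 = 41.33 lb.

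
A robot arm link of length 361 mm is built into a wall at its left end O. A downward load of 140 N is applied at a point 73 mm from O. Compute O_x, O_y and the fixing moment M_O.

ΣF_x = 0: O_x = 0.
ΣF_y = 0: O_y − 140 = 0 → O_y = 140.0 N.
ΣM about O: M_O − 140·73 = 0 → M_O = 10220 N·mm.

O_x = 0, O_y = 140.0 N, M_O = 10220 N·mm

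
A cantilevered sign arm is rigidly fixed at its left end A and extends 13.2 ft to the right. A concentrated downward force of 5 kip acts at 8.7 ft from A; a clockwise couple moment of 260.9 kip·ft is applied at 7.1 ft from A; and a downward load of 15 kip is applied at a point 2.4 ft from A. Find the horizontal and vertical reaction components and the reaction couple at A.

ΣF_x = 0: A_x = 0.
ΣF_y = 0: A_y − 5 − 15 = 0 → A_y = 20.00 kip.
ΣM about A: M_A − 5·8.7 − 260.9 − 15·2.4 = 0 → M_A = 340.4 kip·ft.

A_x = 0, A_y = 20.00 kip, M_A = 340.4 kip·ft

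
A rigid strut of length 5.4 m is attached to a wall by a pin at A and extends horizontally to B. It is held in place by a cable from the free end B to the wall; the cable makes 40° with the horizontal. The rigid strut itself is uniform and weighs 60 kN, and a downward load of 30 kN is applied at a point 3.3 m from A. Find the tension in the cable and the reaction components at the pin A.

T = 75.19 kN, A_x = 57.60 kN, A_y = 41.67 kN

ΣM about A: T·sin40°·5.4 − 60·2.7 − 30·3.3 = 0 → T = 261/(5.4·0.642788) = 75.1933 ≈ 75.19 kN.
ΣF_x = 0: A_x − T·cos40° = 0 → A_x = 75.1933 × 0.766044 = 57.60 kN.
ΣF_y = 0: A_y + T·sin40° − 60 − 30 = 0 → A_y = 90 − 75.1933 × 0.642788 = 41.67 kN.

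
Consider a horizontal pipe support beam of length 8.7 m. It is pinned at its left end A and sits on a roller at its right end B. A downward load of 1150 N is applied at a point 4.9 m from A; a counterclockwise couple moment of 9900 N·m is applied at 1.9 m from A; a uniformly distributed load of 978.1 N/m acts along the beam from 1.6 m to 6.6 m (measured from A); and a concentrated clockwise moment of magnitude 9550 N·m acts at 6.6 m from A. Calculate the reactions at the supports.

Resultant of the distributed load: 978.1 × 5 = 4890.5 N at 4.1 m from A.
Taking moments about A: B_y·8.7 − 1150·4.9 + 9900 − (978.1·5)·4.1 − 9550 = 0 → B_y = 25336.05/8.7 = 2912.19 ≈ 2912 N.
ΣF_y = 0: A_y + 2912.19 − 1150 − 978.1·5 = 0 → A_y = 3128 N.
ΣF_x = 0: no horizontal applied forces, so A_x = 0.

A_x = 0, A_y = 3128 N, B_y = 2912 N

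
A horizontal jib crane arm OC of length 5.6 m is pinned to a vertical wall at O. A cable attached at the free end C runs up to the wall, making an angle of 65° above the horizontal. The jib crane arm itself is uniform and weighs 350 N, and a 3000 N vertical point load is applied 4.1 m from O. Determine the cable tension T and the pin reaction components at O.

ΣM about O: T·sin65°·5.6 − 350·2.8 − 3000·4.1 = 0 → T = 13280/(5.6·0.906308) = 2616.58 ≈ 2617 N.
ΣF_x = 0: O_x − T·cos65° = 0 → O_x = 2616.58 × 0.422618 = 1106 N.
ΣF_y = 0: O_y + T·sin65° − 350 − 3000 = 0 → O_y = 3350 − 2616.58 × 0.906308 = 978.6 N.

T = 2617 N, O_x = 1106 N, O_y = 978.6 N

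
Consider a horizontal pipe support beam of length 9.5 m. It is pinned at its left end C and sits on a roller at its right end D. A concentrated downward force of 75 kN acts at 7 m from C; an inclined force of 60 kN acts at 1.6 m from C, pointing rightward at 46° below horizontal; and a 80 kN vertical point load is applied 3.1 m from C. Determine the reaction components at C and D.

Taking moments about C: D_y·9.5 − 75·7 − 60·sin46°·1.6 − 80·3.1 = 0 → D_y = 842.057/9.5 = 88.6376 ≈ 88.64 kN.
ΣF_y = 0: C_y + 88.6376 − 75 − 60·sin46° − 80 = 0 → C_y = 109.5 kN.
ΣF_x = 0: C_x + 60·cos46° = 0 → C_x = -41.68 kN.

C_x = -41.68 kN, C_y = 109.5 kN, D_y = 88.64 kN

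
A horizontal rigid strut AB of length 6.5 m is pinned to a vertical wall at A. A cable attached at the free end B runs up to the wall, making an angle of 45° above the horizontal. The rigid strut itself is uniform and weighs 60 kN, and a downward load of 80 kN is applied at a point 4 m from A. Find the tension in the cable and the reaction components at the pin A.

T = 112.0 kN, A_x = 79.23 kN, A_y = 60.77 kN

ΣM about A: T·sin45°·6.5 − 60·3.25 − 80·4 = 0 → T = 515/(6.5·0.707107) = 112.049 ≈ 112.0 kN.
ΣF_x = 0: A_x − T·cos45° = 0 → A_x = 112.049 × 0.707107 = 79.23 kN.
ΣF_y = 0: A_y + T·sin45° − 60 − 80 = 0 → A_y = 140 − 112.049 × 0.707107 = 60.77 kN.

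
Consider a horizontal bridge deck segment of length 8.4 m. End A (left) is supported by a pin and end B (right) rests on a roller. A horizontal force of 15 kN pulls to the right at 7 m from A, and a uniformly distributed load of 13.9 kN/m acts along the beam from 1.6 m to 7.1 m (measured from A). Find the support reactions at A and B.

A_x = -15.00 kN, A_y = 36.86 kN, B_y = 39.59 kN

Resultant of the distributed load: 13.9 × 5.5 = 76.45 kN at 4.35 m from A.
ΣM about A: B_y·8.4 − (13.9·5.5)·4.35 = 0 → B_y = 332.5575/8.4 = 39.5902 ≈ 39.59 kN.
ΣF_y = 0: A_y + 39.5902 − 13.9·5.5 = 0 → A_y = 36.86 kN.
ΣF_x = 0: A_x + 15 = 0 → A_x = -15.00 kN.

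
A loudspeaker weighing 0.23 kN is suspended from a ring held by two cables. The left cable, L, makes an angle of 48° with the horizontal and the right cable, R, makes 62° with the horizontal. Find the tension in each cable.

ΣF_x = 0: −T_L·cos48° + T_R·cos62° = 0 → T_R = 1.42528·T_L.
ΣF_y = 0: T_L·sin48° + T_R·sin62° = 0.23.
Substitute: T_L·(0.743145 + 1.42528·0.882948) = 0.23 → T_L = 0.114908 ≈ 0.1149 kN.
Then T_R = 1.42528 × 0.114908 = 0.1638 kN.

T_L = 0.1149 kN, T_R = 0.1638 kN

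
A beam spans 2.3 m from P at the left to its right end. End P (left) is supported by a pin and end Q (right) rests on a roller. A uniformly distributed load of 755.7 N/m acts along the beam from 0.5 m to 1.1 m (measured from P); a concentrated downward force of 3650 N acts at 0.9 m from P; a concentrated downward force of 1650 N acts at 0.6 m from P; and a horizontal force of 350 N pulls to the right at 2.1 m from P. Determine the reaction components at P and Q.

P_x = -350.0 N, P_y = 3737 N, Q_y = 2016 N

Resultant of the distributed load: 755.7 × 0.6 = 453.42 N at 0.8 m from P.
Taking moments about P: Q_y·2.3 − (755.7·0.6)·0.8 − 3650·0.9 − 1650·0.6 = 0 → Q_y = 4637.736/2.3 = 2016.41 ≈ 2016 N.
ΣF_y = 0: P_y + 2016.41 − 755.7·0.6 − 3650 − 1650 = 0 → P_y = 3737 N.
ΣF_x = 0: P_x + 350 = 0 → P_x = -350.0 N.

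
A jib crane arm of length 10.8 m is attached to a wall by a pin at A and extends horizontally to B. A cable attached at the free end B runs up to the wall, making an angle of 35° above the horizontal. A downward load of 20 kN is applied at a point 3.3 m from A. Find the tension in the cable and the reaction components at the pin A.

ΣM about A: T·sin35°·10.8 − 20·3.3 = 0 → T = 66/(10.8·0.573576) = 10.6544 ≈ 10.65 kN.
ΣF_x = 0: A_x − T·cos35° = 0 → A_x = 10.6544 × 0.819152 = 8.728 kN.
ΣF_y = 0: A_y + T·sin35° − 20 = 0 → A_y = 20 − 10.6544 × 0.573576 = 13.89 kN.

T = 10.65 kN, A_x = 8.728 kN, A_y = 13.89 kN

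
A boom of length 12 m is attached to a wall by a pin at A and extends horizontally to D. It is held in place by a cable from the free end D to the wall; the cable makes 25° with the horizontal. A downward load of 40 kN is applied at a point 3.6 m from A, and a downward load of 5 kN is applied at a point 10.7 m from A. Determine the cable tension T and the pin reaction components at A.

T = 38.94 kN, A_x = 35.30 kN, A_y = 28.54 kN

ΣM about A: T·sin25°·12 − 40·3.6 − 5·10.7 = 0 → T = 197.5/(12·0.422618) = 38.9438 ≈ 38.94 kN.
ΣF_x = 0: A_x − T·cos25° = 0 → A_x = 38.9438 × 0.906308 = 35.30 kN.
ΣF_y = 0: A_y + T·sin25° − 40 − 5 = 0 → A_y = 45 − 38.9438 × 0.422618 = 28.54 kN.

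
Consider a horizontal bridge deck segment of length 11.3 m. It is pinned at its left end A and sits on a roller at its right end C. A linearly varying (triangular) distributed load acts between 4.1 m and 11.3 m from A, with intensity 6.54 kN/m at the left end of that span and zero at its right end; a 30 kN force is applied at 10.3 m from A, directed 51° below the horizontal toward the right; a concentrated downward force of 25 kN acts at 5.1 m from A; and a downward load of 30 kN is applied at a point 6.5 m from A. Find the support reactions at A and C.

A_x = -18.88 kN, A_y = 38.52 kN, C_y = 63.33 kN

Resultant of the triangular load: ½ × 6.54 × 7.2 = 23.544 kN, acting at 6.5 m from A (one-third of the span from the peak).
Moments about A: C_y·11.3 − (½·6.54·7.2)·6.5 − 30·sin51°·10.3 − 25·5.1 − 30·6.5 = 0 → C_y = 715.674/11.3 = 63.334 ≈ 63.33 kN.
ΣF_y = 0: A_y + 63.334 − ½·6.54·7.2 − 30·sin51° − 25 − 30 = 0 → A_y = 38.52 kN.
ΣF_x = 0: A_x + 30·cos51° = 0 → A_x = -18.88 kN.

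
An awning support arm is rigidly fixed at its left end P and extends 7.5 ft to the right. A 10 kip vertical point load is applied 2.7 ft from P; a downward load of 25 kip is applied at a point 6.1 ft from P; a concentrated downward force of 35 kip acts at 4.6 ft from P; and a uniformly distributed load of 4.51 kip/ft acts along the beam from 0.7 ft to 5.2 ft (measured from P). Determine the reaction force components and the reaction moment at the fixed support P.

P_x = 0, P_y = 90.30 kip, M_P = 400.4 kip·ft

Resultant of the distributed load: 4.51 × 4.5 = 20.295 kip at 2.95 ft from P.
ΣF_x = 0: P_x = 0.
ΣF_y = 0: P_y − 10 − 25 − 35 − 4.51·4.5 = 0 → P_y = 90.30 kip.
ΣM about P: M_P − 10·2.7 − 25·6.1 − 35·4.6 − (4.51·4.5)·2.95 = 0 → M_P = 400.4 kip·ft.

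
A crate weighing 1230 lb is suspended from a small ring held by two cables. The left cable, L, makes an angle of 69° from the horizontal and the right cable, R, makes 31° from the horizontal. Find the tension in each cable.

T_L = 1071 lb, T_R = 447.6 lb

ΣF_x = 0: −T_L·cos69° + T_R·cos31° = 0 → T_R = 0.418084·T_L.
ΣF_y = 0: T_L·sin69° + T_R·sin31° = 1230.
Substitute: T_L·(0.93358 + 0.418084·0.515038) = 1230 → T_L = 1070.58 ≈ 1071 lb.
Then T_R = 0.418084 × 1070.58 = 447.6 lb.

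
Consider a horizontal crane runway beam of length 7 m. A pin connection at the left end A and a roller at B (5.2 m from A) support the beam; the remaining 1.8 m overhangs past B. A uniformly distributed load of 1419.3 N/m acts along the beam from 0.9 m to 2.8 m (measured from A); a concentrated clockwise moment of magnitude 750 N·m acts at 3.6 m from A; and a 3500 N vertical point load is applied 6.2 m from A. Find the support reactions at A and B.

A_x = 0, A_y = 920.0 N, B_y = 5277 N

Resultant of the distributed load: 1419.3 × 1.9 = 2696.67 N at 1.85 m from A.
Moments about A: B_y·5.2 − (1419.3·1.9)·1.85 − 750 − 3500·6.2 = 0 → B_y = 27438.8395/5.2 = 5276.7 ≈ 5277 N.
ΣF_y = 0: A_y + 5276.7 − 1419.3·1.9 − 3500 = 0 → A_y = 920.0 N.
ΣF_x = 0: no horizontal applied forces, so A_x = 0.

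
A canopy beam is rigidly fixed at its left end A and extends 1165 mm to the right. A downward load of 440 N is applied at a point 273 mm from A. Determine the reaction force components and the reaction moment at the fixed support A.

A_x = 0, A_y = 440.0 N, M_A = 120100 N·mm

ΣF_x = 0: A_x = 0.
ΣF_y = 0: A_y − 440 = 0 → A_y = 440.0 N.
ΣM about A: M_A − 440·273 = 0 → M_A = 120100 N·mm.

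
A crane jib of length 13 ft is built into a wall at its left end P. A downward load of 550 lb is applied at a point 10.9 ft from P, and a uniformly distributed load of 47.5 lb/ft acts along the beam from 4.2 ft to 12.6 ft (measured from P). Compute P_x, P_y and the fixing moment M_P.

Resultant of the distributed load: 47.5 × 8.4 = 399 lb at 8.4 ft from P.
ΣF_x = 0: P_x = 0.
ΣF_y = 0: P_y − 550 − 47.5·8.4 = 0 → P_y = 949.0 lb.
ΣM about P: M_P − 550·10.9 − (47.5·8.4)·8.4 = 0 → M_P = 9347 lb·ft.

P_x = 0, P_y = 949.0 lb, M_P = 9347 lb·ft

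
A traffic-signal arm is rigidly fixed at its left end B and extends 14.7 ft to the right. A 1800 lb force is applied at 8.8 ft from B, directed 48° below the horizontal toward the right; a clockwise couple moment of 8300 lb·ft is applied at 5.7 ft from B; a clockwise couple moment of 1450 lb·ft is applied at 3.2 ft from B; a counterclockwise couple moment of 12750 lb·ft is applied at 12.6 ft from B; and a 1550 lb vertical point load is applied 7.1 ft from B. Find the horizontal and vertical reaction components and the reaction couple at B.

B_x = -1204 lb, B_y = 2888 lb, M_B = 19780 lb·ft

ΣF_x = 0: B_x + 1800·cos48° = 0 → B_x = -1204 lb.
ΣF_y = 0: B_y − 1800·sin48° − 1550 = 0 → B_y = 2888 lb.
ΣM about B: M_B − 1800·sin48°·8.8 − 8300 − 1450 + 12750 − 1550·7.1 = 0 → M_B = 19780 lb·ft.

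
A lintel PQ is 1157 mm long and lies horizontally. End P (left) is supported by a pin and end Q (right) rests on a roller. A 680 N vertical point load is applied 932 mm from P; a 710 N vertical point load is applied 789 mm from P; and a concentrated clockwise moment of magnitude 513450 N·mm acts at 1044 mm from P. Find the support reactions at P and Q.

Moments about P: Q_y·1157 − 680·932 − 710·789 − 513450 = 0 → Q_y = 1707400/1157 = 1475.71 ≈ 1476 N.
ΣF_y = 0: P_y + 1475.71 − 680 − 710 = 0 → P_y = -85.71 N.
ΣF_x = 0: no horizontal applied forces, so P_x = 0.

P_x = 0, P_y = -85.71 N, Q_y = 1476 N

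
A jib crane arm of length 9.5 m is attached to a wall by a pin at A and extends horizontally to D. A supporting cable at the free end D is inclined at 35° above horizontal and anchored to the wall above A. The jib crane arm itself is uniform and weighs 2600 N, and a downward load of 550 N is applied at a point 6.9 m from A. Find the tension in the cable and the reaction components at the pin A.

T = 2963 N, A_x = 2427 N, A_y = 1451 N

ΣM about A: T·sin35°·9.5 − 2600·4.75 − 550·6.9 = 0 → T = 16145/(9.5·0.573576) = 2962.94 ≈ 2963 N.
ΣF_x = 0: A_x − T·cos35° = 0 → A_x = 2962.94 × 0.819152 = 2427 N.
ΣF_y = 0: A_y + T·sin35° − 2600 − 550 = 0 → A_y = 3150 − 2962.94 × 0.573576 = 1451 N.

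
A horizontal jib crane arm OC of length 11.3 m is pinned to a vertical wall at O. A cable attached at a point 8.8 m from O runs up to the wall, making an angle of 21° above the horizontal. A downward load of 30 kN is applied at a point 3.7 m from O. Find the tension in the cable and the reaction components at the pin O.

T = 35.20 kN, O_x = 32.86 kN, O_y = 17.39 kN

ΣM about O: T·sin21°·8.8 − 30·3.7 = 0 → T = 111/(8.8·0.358368) = 35.1974 ≈ 35.20 kN.
ΣF_x = 0: O_x − T·cos21° = 0 → O_x = 35.1974 × 0.93358 = 32.86 kN.
ΣF_y = 0: O_y + T·sin21° − 30 = 0 → O_y = 30 − 35.1974 × 0.358368 = 17.39 kN.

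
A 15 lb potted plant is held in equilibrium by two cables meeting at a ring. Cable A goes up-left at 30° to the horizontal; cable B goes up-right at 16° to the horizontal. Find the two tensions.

T_A = 20.04 lb, T_B = 18.06 lb

ΣF_x = 0: −T_A·cos30° + T_B·cos16° = 0 → T_B = 0.900926·T_A.
ΣF_y = 0: T_A·sin30° + T_B·sin16° = 15.
Substitute: T_A·(0.5 + 0.900926·0.275637) = 15 → T_A = 20.0447 ≈ 20.04 lb.
Then T_B = 0.900926 × 20.0447 = 18.06 lb.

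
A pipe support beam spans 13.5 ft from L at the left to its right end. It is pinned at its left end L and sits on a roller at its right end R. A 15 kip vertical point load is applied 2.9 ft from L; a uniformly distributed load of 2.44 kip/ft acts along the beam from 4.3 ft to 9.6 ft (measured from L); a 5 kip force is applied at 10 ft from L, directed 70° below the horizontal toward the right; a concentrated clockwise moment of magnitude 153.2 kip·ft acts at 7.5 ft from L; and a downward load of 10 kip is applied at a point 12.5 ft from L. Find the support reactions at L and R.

L_x = -1.710 kip, L_y = 8.663 kip, R_y = 33.97 kip

Resultant of the distributed load: 2.44 × 5.3 = 12.932 kip at 6.95 ft from L.
Taking moments about L: R_y·13.5 − 15·2.9 − (2.44·5.3)·6.95 − 5·sin70°·10 − 153.2 − 10·12.5 = 0 → R_y = 458.562/13.5 = 33.9676 ≈ 33.97 kip.
ΣF_y = 0: L_y + 33.9676 − 15 − 2.44·5.3 − 5·sin70° − 10 = 0 → L_y = 8.663 kip.
ΣF_x = 0: L_x + 5·cos70° = 0 → L_x = -1.710 kip.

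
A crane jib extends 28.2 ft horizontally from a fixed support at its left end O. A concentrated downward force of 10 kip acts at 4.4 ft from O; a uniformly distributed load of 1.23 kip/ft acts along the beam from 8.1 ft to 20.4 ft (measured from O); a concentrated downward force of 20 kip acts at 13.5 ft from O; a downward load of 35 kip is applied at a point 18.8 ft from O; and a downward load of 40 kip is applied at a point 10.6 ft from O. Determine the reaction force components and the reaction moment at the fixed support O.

O_x = 0, O_y = 120.1 kip, M_O = 1612 kip·ft

Resultant of the distributed load: 1.23 × 12.3 = 15.129 kip at 14.25 ft from O.
ΣF_x = 0: O_x = 0.
ΣF_y = 0: O_y − 10 − 1.23·12.3 − 20 − 35 − 40 = 0 → O_y = 120.1 kip.
ΣM about O: M_O − 10·4.4 − (1.23·12.3)·14.25 − 20·13.5 − 35·18.8 − 40·10.6 = 0 → M_O = 1612 kip·ft.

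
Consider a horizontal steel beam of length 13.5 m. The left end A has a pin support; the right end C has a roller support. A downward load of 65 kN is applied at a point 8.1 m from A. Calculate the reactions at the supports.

A_x = 0, A_y = 26.00 kN, C_y = 39.00 kN

Moments about A: C_y·13.5 − 65·8.1 = 0 → C_y = 526.5/13.5 = 39.00 kN.
ΣF_y = 0: A_y + 39 − 65 = 0 → A_y = 26.00 kN.
ΣF_x = 0: no horizontal applied forces, so A_x = 0.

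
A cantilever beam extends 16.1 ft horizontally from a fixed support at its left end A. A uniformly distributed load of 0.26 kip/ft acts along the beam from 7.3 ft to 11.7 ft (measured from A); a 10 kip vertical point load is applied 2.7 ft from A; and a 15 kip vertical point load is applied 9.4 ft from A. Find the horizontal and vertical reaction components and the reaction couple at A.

A_x = 0, A_y = 26.14 kip, M_A = 178.9 kip·ft

Resultant of the distributed load: 0.26 × 4.4 = 1.144 kip at 9.5 ft from A.
ΣF_x = 0: A_x = 0.
ΣF_y = 0: A_y − 0.26·4.4 − 10 − 15 = 0 → A_y = 26.14 kip.
ΣM about A: M_A − (0.26·4.4)·9.5 − 10·2.7 − 15·9.4 = 0 → M_A = 178.9 kip·ft.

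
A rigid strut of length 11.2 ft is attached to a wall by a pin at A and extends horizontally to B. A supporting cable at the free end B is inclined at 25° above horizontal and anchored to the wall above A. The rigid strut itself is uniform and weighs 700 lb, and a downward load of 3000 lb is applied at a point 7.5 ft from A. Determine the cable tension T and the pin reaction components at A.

T = 5582 lb, A_x = 5059 lb, A_y = 1341 lb

ΣM about A: T·sin25°·11.2 − 700·5.6 − 3000·7.5 = 0 → T = 26420/(11.2·0.422618) = 5581.7 ≈ 5582 lb.
ΣF_x = 0: A_x − T·cos25° = 0 → A_x = 5581.7 × 0.906308 = 5059 lb.
ΣF_y = 0: A_y + T·sin25° − 700 − 3000 = 0 → A_y = 3700 − 5581.7 × 0.422618 = 1341 lb.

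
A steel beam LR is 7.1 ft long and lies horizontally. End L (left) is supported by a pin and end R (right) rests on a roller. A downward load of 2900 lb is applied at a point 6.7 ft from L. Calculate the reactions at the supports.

Moments about L: R_y·7.1 − 2900·6.7 = 0 → R_y = 19430/7.1 = 2736.62 ≈ 2737 lb.
ΣF_y = 0: L_y + 2736.62 − 2900 = 0 → L_y = 163.4 lb.
ΣF_x = 0: no horizontal applied forces, so L_x = 0.

L_x = 0, L_y = 163.4 lb, R_y = 2737 lb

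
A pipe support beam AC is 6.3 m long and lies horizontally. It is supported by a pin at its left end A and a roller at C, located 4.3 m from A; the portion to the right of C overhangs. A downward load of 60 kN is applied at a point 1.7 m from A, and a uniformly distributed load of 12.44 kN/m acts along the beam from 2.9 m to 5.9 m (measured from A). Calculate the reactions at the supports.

Resultant of the distributed load: 12.44 × 3 = 37.32 kN at 4.4 m from A.
ΣM about A: C_y·4.3 − 60·1.7 − (12.44·3)·4.4 = 0 → C_y = 266.208/4.3 = 61.9088 ≈ 61.91 kN.
ΣF_y = 0: A_y + 61.9088 − 60 − 12.44·3 = 0 → A_y = 35.41 kN.
ΣF_x = 0: no horizontal applied forces, so A_x = 0.

A_x = 0, A_y = 35.41 kN, C_y = 61.91 kN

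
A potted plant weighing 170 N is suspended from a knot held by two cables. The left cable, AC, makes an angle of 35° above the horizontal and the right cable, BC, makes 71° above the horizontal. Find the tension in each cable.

T_AC = 57.58 N, T_BC = 144.9 N

ΣF_x = 0: −T_AC·cos35° + T_BC·cos71° = 0 → T_BC = 2.51607·T_AC.
ΣF_y = 0: T_AC·sin35° + T_BC·sin71° = 170.
Substitute: T_AC·(0.573576 + 2.51607·0.945519) = 170 → T_AC = 57.577 ≈ 57.58 N.
Then T_BC = 2.51607 × 57.577 = 144.9 N.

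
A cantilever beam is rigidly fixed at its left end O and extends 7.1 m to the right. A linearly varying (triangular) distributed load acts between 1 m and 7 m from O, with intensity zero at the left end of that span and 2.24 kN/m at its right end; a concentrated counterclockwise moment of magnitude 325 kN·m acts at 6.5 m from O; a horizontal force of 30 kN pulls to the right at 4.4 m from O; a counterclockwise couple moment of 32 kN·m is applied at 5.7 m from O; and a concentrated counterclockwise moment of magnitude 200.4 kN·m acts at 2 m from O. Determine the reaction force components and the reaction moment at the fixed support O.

Resultant of the triangular load: ½ × 2.24 × 6 = 6.72 kN, acting at 5 m from O (one-third of the span from the peak).
ΣF_x = 0: O_x + 30 = 0 → O_x = -30.00 kN.
ΣF_y = 0: O_y − ½·2.24·6 = 0 → O_y = 6.720 kN.
ΣM about O: M_O − (½·2.24·6)·5 + 325 + 32 + 200.4 = 0 → M_O = -523.8 kN·m.

O_x = -30.00 kN, O_y = 6.720 kN, M_O = -523.8 kN·m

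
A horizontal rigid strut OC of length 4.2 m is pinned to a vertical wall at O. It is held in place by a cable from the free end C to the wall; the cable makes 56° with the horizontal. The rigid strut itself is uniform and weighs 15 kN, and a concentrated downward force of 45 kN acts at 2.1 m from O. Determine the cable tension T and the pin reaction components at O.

T = 36.19 kN, O_x = 20.24 kN, O_y = 30.00 kN

ΣM about O: T·sin56°·4.2 − 15·2.1 − 45·2.1 = 0 → T = 126/(4.2·0.829038) = 36.1865 ≈ 36.19 kN.
ΣF_x = 0: O_x − T·cos56° = 0 → O_x = 36.1865 × 0.559193 = 20.24 kN.
ΣF_y = 0: O_y + T·sin56° − 15 − 45 = 0 → O_y = 60 − 36.1865 × 0.829038 = 30.00 kN.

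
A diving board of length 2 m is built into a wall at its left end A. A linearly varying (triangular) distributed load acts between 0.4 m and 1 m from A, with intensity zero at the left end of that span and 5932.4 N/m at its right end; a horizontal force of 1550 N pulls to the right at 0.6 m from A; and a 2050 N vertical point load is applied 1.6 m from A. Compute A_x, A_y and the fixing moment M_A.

Resultant of the triangular load: ½ × 5932.4 × 0.6 = 1779.72 N, acting at 0.8 m from A (one-third of the span from the peak).
ΣF_x = 0: A_x + 1550 = 0 → A_x = -1550 N.
ΣF_y = 0: A_y − ½·5932.4·0.6 − 2050 = 0 → A_y = 3830 N.
ΣM about A: M_A − (½·5932.4·0.6)·0.8 − 2050·1.6 = 0 → M_A = 4704 N·m.

A_x = -1550 N, A_y = 3830 N, M_A = 4704 N·m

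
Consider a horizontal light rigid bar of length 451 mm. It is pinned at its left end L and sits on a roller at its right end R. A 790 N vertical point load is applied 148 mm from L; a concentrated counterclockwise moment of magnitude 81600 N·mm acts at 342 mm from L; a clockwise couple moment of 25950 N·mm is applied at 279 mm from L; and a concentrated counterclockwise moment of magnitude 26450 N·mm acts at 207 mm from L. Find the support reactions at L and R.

ΣM about L: R_y·451 − 790·148 + 81600 − 25950 + 26450 = 0 → R_y = 34820/451 = 77.2062 ≈ 77.21 N.
ΣF_y = 0: L_y + 77.2062 − 790 = 0 → L_y = 712.8 N.
ΣF_x = 0: no horizontal applied forces, so L_x = 0.

L_x = 0, L_y = 712.8 N, R_y = 77.21 N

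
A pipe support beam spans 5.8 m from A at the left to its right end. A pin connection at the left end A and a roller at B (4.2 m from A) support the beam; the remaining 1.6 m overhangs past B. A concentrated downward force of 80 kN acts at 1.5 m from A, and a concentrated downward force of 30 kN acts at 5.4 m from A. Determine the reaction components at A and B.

A_x = 0, A_y = 42.86 kN, B_y = 67.14 kN

ΣM about A: B_y·4.2 − 80·1.5 − 30·5.4 = 0 → B_y = 282/4.2 = 67.1429 ≈ 67.14 kN.
ΣF_y = 0: A_y + 67.1429 − 80 − 30 = 0 → A_y = 42.86 kN.
ΣF_x = 0: no horizontal applied forces, so A_x = 0.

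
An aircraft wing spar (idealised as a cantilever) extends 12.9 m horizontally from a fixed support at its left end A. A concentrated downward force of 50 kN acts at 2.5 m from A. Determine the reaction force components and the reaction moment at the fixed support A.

ΣF_x = 0: A_x = 0.
ΣF_y = 0: A_y − 50 = 0 → A_y = 50.00 kN.
ΣM about A: M_A − 50·2.5 = 0 → M_A = 125.0 kN·m.

A_x = 0, A_y = 50.00 kN, M_A = 125.0 kN·m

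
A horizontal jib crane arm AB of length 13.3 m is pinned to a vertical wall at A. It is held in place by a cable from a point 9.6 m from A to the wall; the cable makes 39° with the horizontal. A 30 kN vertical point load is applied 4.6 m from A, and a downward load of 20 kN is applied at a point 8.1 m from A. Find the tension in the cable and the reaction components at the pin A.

ΣM about A: T·sin39°·9.6 − 30·4.6 − 20·8.1 = 0 → T = 300/(9.6·0.62932) = 49.6568 ≈ 49.66 kN.
ΣF_x = 0: A_x − T·cos39° = 0 → A_x = 49.6568 × 0.777146 = 38.59 kN.
ΣF_y = 0: A_y + T·sin39° − 30 − 20 = 0 → A_y = 50 − 49.6568 × 0.62932 = 18.75 kN.

T = 49.66 kN, A_x = 38.59 kN, A_y = 18.75 kN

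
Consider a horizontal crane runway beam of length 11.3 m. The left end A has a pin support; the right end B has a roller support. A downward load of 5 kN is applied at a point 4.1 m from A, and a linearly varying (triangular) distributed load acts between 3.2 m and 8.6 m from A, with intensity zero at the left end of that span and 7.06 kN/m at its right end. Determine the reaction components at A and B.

A_x = 0, A_y = 10.78 kN, B_y = 13.29 kN

Resultant of the triangular load: ½ × 7.06 × 5.4 = 19.062 kN, acting at 6.8 m from A (one-third of the span from the peak).
Moments about A: B_y·11.3 − 5·4.1 − (½·7.06·5.4)·6.8 = 0 → B_y = 150.1216/11.3 = 13.2851 ≈ 13.29 kN.
ΣF_y = 0: A_y + 13.2851 − 5 − ½·7.06·5.4 = 0 → A_y = 10.78 kN.
ΣF_x = 0: no horizontal applied forces, so A_x = 0.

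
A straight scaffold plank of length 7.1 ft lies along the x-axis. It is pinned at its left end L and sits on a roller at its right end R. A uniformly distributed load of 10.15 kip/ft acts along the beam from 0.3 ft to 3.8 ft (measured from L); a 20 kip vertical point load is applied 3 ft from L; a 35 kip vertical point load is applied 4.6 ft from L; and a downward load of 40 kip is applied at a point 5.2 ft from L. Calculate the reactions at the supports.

Resultant of the distributed load: 10.15 × 3.5 = 35.525 kip at 2.05 ft from L.
Taking moments about L: R_y·7.1 − (10.15·3.5)·2.05 − 20·3 − 35·4.6 − 40·5.2 = 0 → R_y = 501.82625/7.1 = 70.6798 ≈ 70.68 kip.
ΣF_y = 0: L_y + 70.6798 − 10.15·3.5 − 20 − 35 − 40 = 0 → L_y = 59.85 kip.
ΣF_x = 0: no horizontal applied forces, so L_x = 0.

L_x = 0, L_y = 59.85 kip, R_y = 70.68 kip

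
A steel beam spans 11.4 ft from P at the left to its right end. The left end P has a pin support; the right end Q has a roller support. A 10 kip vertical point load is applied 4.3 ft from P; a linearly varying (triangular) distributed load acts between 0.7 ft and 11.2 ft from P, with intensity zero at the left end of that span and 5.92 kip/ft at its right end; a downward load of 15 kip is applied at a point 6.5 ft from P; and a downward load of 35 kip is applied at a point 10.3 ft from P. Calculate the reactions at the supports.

P_x = 0, P_y = 26.14 kip, Q_y = 64.94 kip

Resultant of the triangular load: ½ × 5.92 × 10.5 = 31.08 kip, acting at 7.7 ft from P (one-third of the span from the peak).
Taking moments about P: Q_y·11.4 − 10·4.3 − (½·5.92·10.5)·7.7 − 15·6.5 − 35·10.3 = 0 → Q_y = 740.316/11.4 = 64.94 kip.
ΣF_y = 0: P_y + 64.94 − 10 − ½·5.92·10.5 − 15 − 35 = 0 → P_y = 26.14 kip.
ΣF_x = 0: no horizontal applied forces, so P_x = 0.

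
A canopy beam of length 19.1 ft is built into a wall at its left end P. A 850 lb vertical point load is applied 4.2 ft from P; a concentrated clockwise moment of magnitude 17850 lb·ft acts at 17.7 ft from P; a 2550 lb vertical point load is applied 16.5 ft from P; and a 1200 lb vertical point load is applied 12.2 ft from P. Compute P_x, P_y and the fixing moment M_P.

P_x = 0, P_y = 4600 lb, M_P = 78140 lb·ft

ΣF_x = 0: P_x = 0.
ΣF_y = 0: P_y − 850 − 2550 − 1200 = 0 → P_y = 4600 lb.
ΣM about P: M_P − 850·4.2 − 17850 − 2550·16.5 − 1200·12.2 = 0 → M_P = 78140 lb·ft.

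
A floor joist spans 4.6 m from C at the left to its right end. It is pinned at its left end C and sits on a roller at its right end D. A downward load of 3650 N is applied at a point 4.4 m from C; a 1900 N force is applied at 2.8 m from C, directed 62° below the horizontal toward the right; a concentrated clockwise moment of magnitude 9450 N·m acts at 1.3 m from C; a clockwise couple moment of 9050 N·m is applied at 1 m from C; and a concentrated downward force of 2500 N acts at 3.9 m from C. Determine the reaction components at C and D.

C_x = -892.0 N, C_y = -2826 N, D_y = 10650 N

ΣM about C: D_y·4.6 − 3650·4.4 − 1900·sin62°·2.8 − 9450 − 9050 − 2500·3.9 = 0 → D_y = 49007.3/4.6 = 10653.8 ≈ 10650 N.
ΣF_y = 0: C_y + 10653.8 − 3650 − 1900·sin62° − 2500 = 0 → C_y = -2826 N.
ΣF_x = 0: C_x + 1900·cos62° = 0 → C_x = -892.0 N.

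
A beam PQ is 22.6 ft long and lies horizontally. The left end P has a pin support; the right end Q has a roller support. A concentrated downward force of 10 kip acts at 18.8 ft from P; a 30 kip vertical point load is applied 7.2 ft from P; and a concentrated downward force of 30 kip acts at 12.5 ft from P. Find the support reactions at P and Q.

P_x = 0, P_y = 35.53 kip, Q_y = 34.47 kip

Taking moments about P: Q_y·22.6 − 10·18.8 − 30·7.2 − 30·12.5 = 0 → Q_y = 779/22.6 = 34.469 ≈ 34.47 kip.
ΣF_y = 0: P_y + 34.469 − 10 − 30 − 30 = 0 → P_y = 35.53 kip.
ΣF_x = 0: no horizontal applied forces, so P_x = 0.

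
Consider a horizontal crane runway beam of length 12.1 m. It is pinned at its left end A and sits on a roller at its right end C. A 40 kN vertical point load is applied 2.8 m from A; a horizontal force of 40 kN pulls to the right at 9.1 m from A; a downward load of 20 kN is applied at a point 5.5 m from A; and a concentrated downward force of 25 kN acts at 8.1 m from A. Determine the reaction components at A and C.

Taking moments about A: C_y·12.1 − 40·2.8 − 20·5.5 − 25·8.1 = 0 → C_y = 424.5/12.1 = 35.0826 ≈ 35.08 kN.
ΣF_y = 0: A_y + 35.0826 − 40 − 20 − 25 = 0 → A_y = 49.92 kN.
ΣF_x = 0: A_x + 40 = 0 → A_x = -40.00 kN.

A_x = -40.00 kN, A_y = 49.92 kN, C_y = 35.08 kN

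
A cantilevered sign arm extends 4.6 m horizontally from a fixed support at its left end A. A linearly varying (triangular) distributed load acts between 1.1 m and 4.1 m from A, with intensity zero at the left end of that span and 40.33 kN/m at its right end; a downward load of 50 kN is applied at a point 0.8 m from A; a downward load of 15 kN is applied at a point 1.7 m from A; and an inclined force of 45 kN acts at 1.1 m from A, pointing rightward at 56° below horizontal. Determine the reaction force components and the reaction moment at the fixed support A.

Resultant of the triangular load: ½ × 40.33 × 3 = 60.495 kN, acting at 3.1 m from A (one-third of the span from the peak).
ΣF_x = 0: A_x + 45·cos56° = 0 → A_x = -25.16 kN.
ΣF_y = 0: A_y − ½·40.33·3 − 50 − 15 − 45·sin56° = 0 → A_y = 162.8 kN.
ΣM about A: M_A − (½·40.33·3)·3.1 − 50·0.8 − 15·1.7 − 45·sin56°·1.1 = 0 → M_A = 294.1 kN·m.

A_x = -25.16 kN, A_y = 162.8 kN, M_A = 294.1 kN·m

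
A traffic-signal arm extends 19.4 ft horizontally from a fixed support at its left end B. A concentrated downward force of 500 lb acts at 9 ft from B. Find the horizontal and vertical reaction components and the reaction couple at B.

ΣF_x = 0: B_x = 0.
ΣF_y = 0: B_y − 500 = 0 → B_y = 500.0 lb.
ΣM about B: M_B − 500·9 = 0 → M_B = 4500 lb·ft.

B_x = 0, B_y = 500.0 lb, M_B = 4500 lb·ft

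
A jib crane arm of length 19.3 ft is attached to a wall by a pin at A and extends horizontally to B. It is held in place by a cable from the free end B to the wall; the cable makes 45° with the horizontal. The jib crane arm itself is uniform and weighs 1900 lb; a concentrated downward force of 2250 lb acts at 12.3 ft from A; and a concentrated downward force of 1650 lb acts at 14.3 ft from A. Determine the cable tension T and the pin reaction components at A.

ΣM about A: T·sin45°·19.3 − 1900·9.65 − 2250·12.3 − 1650·14.3 = 0 → T = 69605/(19.3·0.707107) = 5100.33 ≈ 5100 lb.
ΣF_x = 0: A_x − T·cos45° = 0 → A_x = 5100.33 × 0.707107 = 3606 lb.
ΣF_y = 0: A_y + T·sin45° − 1900 − 2250 − 1650 = 0 → A_y = 5800 − 5100.33 × 0.707107 = 2194 lb.

T = 5100 lb, A_x = 3606 lb, A_y = 2194 lb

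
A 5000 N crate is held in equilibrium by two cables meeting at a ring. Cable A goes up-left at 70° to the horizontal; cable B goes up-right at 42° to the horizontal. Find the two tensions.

ΣF_x = 0: −T_A·cos70° + T_B·cos42° = 0 → T_B = 0.460233·T_A.
ΣF_y = 0: T_A·sin70° + T_B·sin42° = 5000.
Substitute: T_A·(0.939693 + 0.460233·0.669131) = 5000 → T_A = 4007.54 ≈ 4008 N.
Then T_B = 0.460233 × 4007.54 = 1844 N.

T_A = 4008 N, T_B = 1844 N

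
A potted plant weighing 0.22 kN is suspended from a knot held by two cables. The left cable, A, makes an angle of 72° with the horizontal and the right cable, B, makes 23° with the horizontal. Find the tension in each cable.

ΣF_x = 0: −T_A·cos72° + T_B·cos23° = 0 → T_B = 0.335704·T_A.
ΣF_y = 0: T_A·sin72° + T_B·sin23° = 0.22.
Substitute: T_A·(0.951057 + 0.335704·0.390731) = 0.22 → T_A = 0.203285 ≈ 0.2033 kN.
Then T_B = 0.335704 × 0.203285 = 0.06824 kN.

T_A = 0.2033 kN, T_B = 0.06824 kN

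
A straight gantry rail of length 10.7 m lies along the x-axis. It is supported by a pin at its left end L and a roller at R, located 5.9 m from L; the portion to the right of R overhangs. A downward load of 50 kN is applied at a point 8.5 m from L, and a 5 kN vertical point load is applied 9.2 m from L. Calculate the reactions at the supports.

ΣM about L: R_y·5.9 − 50·8.5 − 5·9.2 = 0 → R_y = 471/5.9 = 79.8305 ≈ 79.83 kN.
ΣF_y = 0: L_y + 79.8305 − 50 − 5 = 0 → L_y = -24.83 kN.
ΣF_x = 0: no horizontal applied forces, so L_x = 0.

L_x = 0, L_y = -24.83 kN, R_y = 79.83 kN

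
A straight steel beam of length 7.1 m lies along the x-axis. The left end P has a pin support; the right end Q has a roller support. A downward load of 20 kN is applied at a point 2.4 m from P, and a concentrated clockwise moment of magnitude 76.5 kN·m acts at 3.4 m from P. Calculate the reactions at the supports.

P_x = 0, P_y = 2.465 kN, Q_y = 17.54 kN

Moments about P: Q_y·7.1 − 20·2.4 − 76.5 = 0 → Q_y = 124.5/7.1 = 17.5352 ≈ 17.54 kN.
ΣF_y = 0: P_y + 17.5352 − 20 = 0 → P_y = 2.465 kN.
ΣF_x = 0: no horizontal applied forces, so P_x = 0.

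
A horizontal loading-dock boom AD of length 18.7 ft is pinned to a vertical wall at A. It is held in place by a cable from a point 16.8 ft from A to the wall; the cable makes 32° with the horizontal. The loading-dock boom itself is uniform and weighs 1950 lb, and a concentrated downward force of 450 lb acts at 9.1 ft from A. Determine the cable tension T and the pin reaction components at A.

T = 2508 lb, A_x = 2127 lb, A_y = 1071 lb

ΣM about A: T·sin32°·16.8 − 1950·9.35 − 450·9.1 = 0 → T = 22327.5/(16.8·0.529919) = 2507.96 ≈ 2508 lb.
ΣF_x = 0: A_x − T·cos32° = 0 → A_x = 2507.96 × 0.848048 = 2127 lb.
ΣF_y = 0: A_y + T·sin32° − 1950 − 450 = 0 → A_y = 2400 − 2507.96 × 0.529919 = 1071 lb.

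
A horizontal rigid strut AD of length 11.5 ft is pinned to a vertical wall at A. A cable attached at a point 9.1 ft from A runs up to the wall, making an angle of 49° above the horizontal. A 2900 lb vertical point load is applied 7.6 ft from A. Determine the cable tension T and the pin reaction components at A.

ΣM about A: T·sin49°·9.1 − 2900·7.6 = 0 → T = 22040/(9.1·0.75471) = 3209.15 ≈ 3209 lb.
ΣF_x = 0: A_x − T·cos49° = 0 → A_x = 3209.15 × 0.656059 = 2105 lb.
ΣF_y = 0: A_y + T·sin49° − 2900 = 0 → A_y = 2900 − 3209.15 × 0.75471 = 478.0 lb.

T = 3209 lb, A_x = 2105 lb, A_y = 478.0 lb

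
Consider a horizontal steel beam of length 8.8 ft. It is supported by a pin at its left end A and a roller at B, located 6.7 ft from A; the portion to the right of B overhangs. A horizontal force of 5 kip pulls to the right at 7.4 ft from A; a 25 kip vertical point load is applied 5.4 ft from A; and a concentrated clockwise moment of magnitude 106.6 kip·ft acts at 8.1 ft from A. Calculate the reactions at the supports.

A_x = -5.000 kip, A_y = -11.06 kip, B_y = 36.06 kip

ΣM about A: B_y·6.7 − 25·5.4 − 106.6 = 0 → B_y = 241.6/6.7 = 36.0597 ≈ 36.06 kip.
ΣF_y = 0: A_y + 36.0597 − 25 = 0 → A_y = -11.06 kip.
ΣF_x = 0: A_x + 5 = 0 → A_x = -5.000 kip.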